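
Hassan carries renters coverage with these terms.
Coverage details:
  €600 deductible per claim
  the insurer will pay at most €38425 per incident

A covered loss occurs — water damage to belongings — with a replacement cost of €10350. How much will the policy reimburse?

Subtract the deductible: €10350 − €600 = €9750.
That's under the €38425 cap, so the insurer reimburses the full €9750.

€9750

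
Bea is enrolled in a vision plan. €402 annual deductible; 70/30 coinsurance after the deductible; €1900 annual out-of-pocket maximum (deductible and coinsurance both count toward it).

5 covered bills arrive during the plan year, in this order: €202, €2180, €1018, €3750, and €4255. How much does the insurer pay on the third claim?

Bill 1, €202: fully absorbed by the deductible. Cost to member: €202. OOP to date €202. Plan pays €202 − €202 = €0.
Bill 2, €2180: deductible takes €200, €1980 remains; coinsurance €1980 × 30% = €594. Member pays €794; OOP now €996. Plan pays €2180 − €794 = €1386.
Bill 3, €1018: deductible met; 30% of €1018 = €305.40. Member owes €305.40 (running OOP €1301.40). Plan pays €1018 − €305.40 = €712.60.

€712.60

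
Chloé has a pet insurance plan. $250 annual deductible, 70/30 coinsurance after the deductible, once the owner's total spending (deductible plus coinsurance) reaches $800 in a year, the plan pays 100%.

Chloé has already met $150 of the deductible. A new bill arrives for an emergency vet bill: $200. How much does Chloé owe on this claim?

$130

Deductible still to meet: $250 − $150 = $100.
After the $100 deductible portion, $200 − $100 = $100 is subject to coinsurance.
30% of $100 = $30 falls to the owner.
That puts the owner's cost at $100 + $30 = $130 before any cap.
Total out-of-pocket so far would be $150 + $130 = $280, below the $800 cap — no reduction.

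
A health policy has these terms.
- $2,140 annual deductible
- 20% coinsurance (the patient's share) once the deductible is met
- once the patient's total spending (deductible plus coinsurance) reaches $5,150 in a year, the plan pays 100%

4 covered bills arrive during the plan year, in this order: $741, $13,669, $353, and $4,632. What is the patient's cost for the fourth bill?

$485.40

Bill 1, $741: fully absorbed by the deductible. Cost to patient: $741. OOP to date $741.
Bill 2, $13,669: $1,399 finishes the deductible; $12,270 goes to coinsurance; 20% of $12,270 = $2,454. Cost to patient: $3,853. OOP to date $4,594.
Bill 3, $353: deductible already satisfied, so patient's share is 20% × $353 = $70.60. Patient owes $70.60 (running OOP $4,664.60).
Bill 4, $4,632: deductible already satisfied, so patient's share is 20% × $4,632 = $926.40. That would push OOP to $5,591, over the $5,150 cap, so patient pays $5,150 − $4,664.60 = $485.40.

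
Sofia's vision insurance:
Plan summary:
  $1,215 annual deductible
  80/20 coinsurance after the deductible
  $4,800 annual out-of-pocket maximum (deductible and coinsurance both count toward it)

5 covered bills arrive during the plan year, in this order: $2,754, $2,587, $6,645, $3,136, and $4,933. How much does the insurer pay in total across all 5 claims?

$15,255

#1 ($2,754): deductible takes $1,215, $1,539 remains; coinsurance $1,539 × 20% = $307.80. Member pays $1,522.80; OOP now $1,522.80. Plan pays $2,754 − $1,522.80 = $1,231.20.
#2 ($2,587): deductible already satisfied, so member's share is 20% × $2,587 = $517.40. Member owes $517.40 (running OOP $2,040.20). Insurer: $2,587 − $517.40 = $2,069.60.
#3 ($6,645): deductible met; 20% of $6,645 = $1,329. Member owes $1,329 (running OOP $3,369.20). Insurer: $6,645 − $1,329 = $5,316.
#4 ($3,136): 20% coinsurance on $3,136 = $627.20. Member pays $627.20; OOP now $3,996.40. Insurer: $3,136 − $627.20 = $2,508.80.
#5 ($4,933): deductible met; 20% of $4,933 = $986.60. Adding that to $3,996.40 gives $4,983, past the $4,800 cap; member pays only $4,800 − $3,996.40 = $803.60. Plan pays $4,933 − $803.60 = $4,129.40.
Insurer total: $1,231.20 + $2,069.60 + $5,316 + $2,508.80 + $4,129.40 = $15,255.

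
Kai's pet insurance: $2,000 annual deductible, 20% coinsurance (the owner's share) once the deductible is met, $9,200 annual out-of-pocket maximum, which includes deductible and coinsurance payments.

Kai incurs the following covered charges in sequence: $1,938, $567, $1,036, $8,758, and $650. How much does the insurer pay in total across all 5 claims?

Claim 1 — $1,938: all of it applies to the deductible. Owner owes $1,938 (running OOP $1,938). Insurer: $1,938 − $1,938 = $0.
Claim 2 — $567: $62 to deductible, leaving $505; 20% of $505 = $101. Cost to owner: $163. OOP to date $2,101. Plan pays $567 − $163 = $404.
Claim 3 — $1,036: 20% coinsurance on $1,036 = $207.20. Owner owes $207.20 (running OOP $2,308.20). Plan pays $1,036 − $207.20 = $828.80.
Claim 4 — $8,758: 20% coinsurance on $8,758 = $1,751.60. Cost to owner: $1,751.60. OOP to date $4,059.80. Plan pays $8,758 − $1,751.60 = $7,006.40.
Claim 5 — $650: 20% coinsurance on $650 = $130. Owner owes $130 (running OOP $4,189.80). Insurer: $650 − $130 = $520.
Insurer total = bills − owner's total = $12,949 − $4,189.80 = $8,759.20.

$8,759.20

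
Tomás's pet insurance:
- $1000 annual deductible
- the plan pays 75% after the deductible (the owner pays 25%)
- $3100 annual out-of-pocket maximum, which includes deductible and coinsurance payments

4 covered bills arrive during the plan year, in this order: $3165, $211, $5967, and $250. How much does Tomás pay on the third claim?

Bill 1, $3165: $1000 finishes the deductible; $2165 goes to coinsurance; 25% of $2165 = $541.25. Owner owes $1541.25 (running OOP $1541.25).
Bill 2, $211: deductible met; 25% of $211 = $52.75. Cost to owner: $52.75. OOP to date $1594.
Bill 3, $5967: deductible already satisfied, so owner's share is 25% × $5967 = $1491.75. Cost to owner: $1491.75. OOP to date $3085.75.

$1491.75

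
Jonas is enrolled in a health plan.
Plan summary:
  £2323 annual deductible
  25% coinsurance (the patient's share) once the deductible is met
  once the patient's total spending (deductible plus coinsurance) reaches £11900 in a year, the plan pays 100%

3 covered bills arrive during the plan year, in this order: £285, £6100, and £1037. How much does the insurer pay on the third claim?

Claim 1 (£285): fully absorbed by the deductible. Patient owes £285 (running OOP £285). Insurer: £285 − £285 = £0.
Claim 2 (£6100): £2038 to deductible, leaving £4062; patient's 25% is £1015.50. Patient pays £3053.50; OOP now £3338.50. Insurer: £6100 − £3053.50 = £3046.50.
Claim 3 (£1037): deductible met; 25% of £1037 = £259.25. Patient owes £259.25 (running OOP £3597.75). Plan pays £1037 − £259.25 = £777.75.

£777.75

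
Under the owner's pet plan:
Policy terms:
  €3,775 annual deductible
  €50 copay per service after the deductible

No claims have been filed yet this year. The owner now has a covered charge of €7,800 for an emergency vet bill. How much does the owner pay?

Nothing has been paid toward the €3,775 deductible, so the first €3,775 of this charge is applied there.
The remaining €4,025 (= €7,800 − €3,775) moves to the copay.
Copay on this service: €50.
So the owner owes €3,775 + €50 = €3,825.

€3,825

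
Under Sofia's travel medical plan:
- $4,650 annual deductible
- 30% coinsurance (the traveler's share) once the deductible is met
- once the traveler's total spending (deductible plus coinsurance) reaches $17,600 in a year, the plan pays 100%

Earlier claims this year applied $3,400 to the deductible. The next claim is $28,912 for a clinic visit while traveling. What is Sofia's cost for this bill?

$3,400 of the $4,650 deductible is already met, leaving $1,250.
That leaves $28,912 − $1,250 = $27,662 for coinsurance.
Traveler's 30% share of $27,662 is $8,298.60.
Traveler responsibility before any cap: $1,250 + $8,298.60 = $9,548.60.
Total out-of-pocket so far would be $3,400 + $9,548.60 = $12,948.60, below the $17,600 cap — no reduction.

$9,548.60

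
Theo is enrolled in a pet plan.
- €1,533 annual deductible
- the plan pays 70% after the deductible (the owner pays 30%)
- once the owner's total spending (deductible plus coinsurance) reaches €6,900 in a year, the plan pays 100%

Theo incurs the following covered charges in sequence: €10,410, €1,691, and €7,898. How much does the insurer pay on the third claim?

€5,701.40

#1 (€10,410): €1,533 finishes the deductible; €8,877 goes to coinsurance; 30% of €8,877 = €2,663.10. Owner pays €4,196.10; OOP now €4,196.10. Plan pays €10,410 − €4,196.10 = €6,213.90.
#2 (€1,691): deductible met; 30% of €1,691 = €507.30. Owner pays €507.30; OOP now €4,703.40. Plan pays €1,691 − €507.30 = €1,183.70.
#3 (€7,898): deductible met; 30% of €7,898 = €2,369.40. Adding that to €4,703.40 gives €7,072.80, past the €6,900 cap; owner pays only €6,900 − €4,703.40 = €2,196.60. Plan pays €7,898 − €2,196.60 = €5,701.40.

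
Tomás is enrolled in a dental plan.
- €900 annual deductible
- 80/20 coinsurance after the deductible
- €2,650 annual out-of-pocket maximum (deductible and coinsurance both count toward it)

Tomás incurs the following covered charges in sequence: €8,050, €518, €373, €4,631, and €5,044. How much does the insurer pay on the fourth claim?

€4,489.20

Claim 1 (€8,050): €900 to deductible, leaving €7,150; coinsurance €7,150 × 20% = €1,430. Patient owes €2,330 (running OOP €2,330). Insurer: €8,050 − €2,330 = €5,720.
Claim 2 (€518): deductible met; 20% of €518 = €103.60. Cost to patient: €103.60. OOP to date €2,433.60. Plan pays €518 − €103.60 = €414.40.
Claim 3 (€373): deductible met; 20% of €373 = €74.60. Cost to patient: €74.60. OOP to date €2,508.20. Plan pays €373 − €74.60 = €298.40.
Claim 4 (€4,631): deductible already satisfied, so patient's share is 20% × €4,631 = €926.20. That would push OOP to €3,434.40, over the €2,650 cap, so patient pays €2,650 − €2,508.20 = €141.80. Plan pays €4,631 − €141.80 = €4,489.20.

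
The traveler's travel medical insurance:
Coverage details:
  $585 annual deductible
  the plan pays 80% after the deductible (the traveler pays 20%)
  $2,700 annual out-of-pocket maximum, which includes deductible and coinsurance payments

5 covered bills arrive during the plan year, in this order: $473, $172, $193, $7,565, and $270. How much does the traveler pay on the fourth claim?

Bill 1, $473: all of it applies to the deductible. Traveler owes $473 (running OOP $473).
Bill 2, $172: $112 finishes the deductible; $60 goes to coinsurance; coinsurance $60 × 20% = $12. Traveler pays $124; OOP now $597.
Bill 3, $193: deductible already satisfied, so traveler's share is 20% × $193 = $38.60. Cost to traveler: $38.60. OOP to date $635.60.
Bill 4, $7,565: deductible met; 20% of $7,565 = $1,513. Traveler pays $1,513; OOP now $2,148.60.

$1,513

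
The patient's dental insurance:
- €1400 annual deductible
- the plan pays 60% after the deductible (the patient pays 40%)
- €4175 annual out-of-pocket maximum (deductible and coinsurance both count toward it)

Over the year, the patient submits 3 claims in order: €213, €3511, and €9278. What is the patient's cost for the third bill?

Claim 1 — €213: entire amount goes to the deductible. Patient pays €213; OOP now €213.
Claim 2 — €3511: €1187 finishes the deductible; €2324 goes to coinsurance; 40% of €2324 = €929.60. Cost to patient: €2116.60. OOP to date €2329.60.
Claim 3 — €9278: deductible met; 40% of €9278 = €3711.20. Adding that to €2329.60 gives €6040.80, past the €4175 cap; patient pays only €4175 − €2329.60 = €1845.40.

€1845.40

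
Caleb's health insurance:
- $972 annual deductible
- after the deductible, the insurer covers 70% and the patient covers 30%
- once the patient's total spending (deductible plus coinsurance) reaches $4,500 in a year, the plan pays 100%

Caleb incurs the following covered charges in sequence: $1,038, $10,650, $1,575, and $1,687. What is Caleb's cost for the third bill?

$313.20

Claim 1 ($1,038): $972 to deductible, leaving $66; coinsurance $66 × 30% = $19.80. Cost to patient: $991.80. OOP to date $991.80.
Claim 2 ($10,650): deductible already satisfied, so patient's share is 30% × $10,650 = $3,195. Patient owes $3,195 (running OOP $4,186.80).
Claim 3 ($1,575): deductible already satisfied, so patient's share is 30% × $1,575 = $472.50. Adding that to $4,186.80 gives $4,659.30, past the $4,500 cap; patient pays only $4,500 − $4,186.80 = $313.20.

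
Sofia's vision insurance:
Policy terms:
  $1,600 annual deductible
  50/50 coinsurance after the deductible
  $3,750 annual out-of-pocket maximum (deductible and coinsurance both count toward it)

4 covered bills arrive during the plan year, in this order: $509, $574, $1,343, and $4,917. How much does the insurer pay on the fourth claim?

$3,180

Claim 1 — $509: entire amount goes to the deductible. Member pays $509; OOP now $509. Insurer: $509 − $509 = $0.
Claim 2 — $574: fully absorbed by the deductible. Member pays $574; OOP now $1,083. Plan pays $574 − $574 = $0.
Claim 3 — $1,343: $517 to deductible, leaving $826; 50% of $826 = $413. Cost to member: $930. OOP to date $2,013. Plan pays $1,343 − $930 = $413.
Claim 4 — $4,917: 50% coinsurance on $4,917 = $2,458.50. Adding that to $2,013 gives $4,471.50, past the $3,750 cap; member pays only $3,750 − $2,013 = $1,737. Plan pays $4,917 − $1,737 = $3,180.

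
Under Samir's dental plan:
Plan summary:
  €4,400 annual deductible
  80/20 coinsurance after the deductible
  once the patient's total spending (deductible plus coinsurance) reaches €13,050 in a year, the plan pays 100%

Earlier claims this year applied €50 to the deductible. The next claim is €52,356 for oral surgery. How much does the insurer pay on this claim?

€50 of the €4,400 deductible is already met, leaving €4,350.
That leaves €52,356 − €4,350 = €48,006 for coinsurance.
20% of €48,006 = €9,601.20 falls to the patient.
Patient responsibility before any cap: €4,350 + €9,601.20 = €13,951.20.
Adding €13,951.20 to the €50 already spent would give €14,001.20, which exceeds the €13,050 cap; the patient pays just €13,050 − €50 = €13,000.
The plan picks up €52,356 − €13,000 = €39,356.

€39,356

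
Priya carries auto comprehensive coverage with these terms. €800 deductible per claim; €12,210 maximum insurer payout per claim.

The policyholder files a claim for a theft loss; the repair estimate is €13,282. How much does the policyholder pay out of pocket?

€1,072

After the deductible, €13,282 − €800 = €12,482 remains.
Since €12,482 > €12,210, the payout is capped at €12,210.
Policyholder's share is the uncovered remainder: €13,282 − €12,210 = €1,072.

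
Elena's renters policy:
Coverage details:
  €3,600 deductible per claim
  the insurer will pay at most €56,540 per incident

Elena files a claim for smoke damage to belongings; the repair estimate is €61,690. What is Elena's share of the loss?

€5,150

After the deductible, €61,690 − €3,600 = €58,090 remains.
€58,090 exceeds the €56,540 limit, so the insurer pays the limit: €56,540.
Out of pocket: €61,690 − €56,540 = €5,150.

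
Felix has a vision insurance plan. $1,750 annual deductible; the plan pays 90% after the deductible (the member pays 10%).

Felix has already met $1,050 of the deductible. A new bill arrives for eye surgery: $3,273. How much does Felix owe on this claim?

$957.30

$1,050 of the $1,750 deductible is already met, leaving $700.
The remaining $2,573 (= $3,273 − $700) moves to coinsurance.
Coinsurance: $2,573 × 10% = $257.30.
So the member owes $700 + $257.30 = $957.30.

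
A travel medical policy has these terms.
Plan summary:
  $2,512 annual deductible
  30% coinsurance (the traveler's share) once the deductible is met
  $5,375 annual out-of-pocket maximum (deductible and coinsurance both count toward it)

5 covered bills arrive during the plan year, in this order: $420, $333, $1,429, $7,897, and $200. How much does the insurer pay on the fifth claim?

#1 ($420): all of it applies to the deductible. Cost to traveler: $420. OOP to date $420. Plan pays $420 − $420 = $0.
#2 ($333): all of it applies to the deductible. Cost to traveler: $333. OOP to date $753. Plan pays $333 − $333 = $0.
#3 ($1,429): all of it applies to the deductible. Traveler owes $1,429 (running OOP $2,182). Plan pays $1,429 − $1,429 = $0.
#4 ($7,897): $330 to deductible, leaving $7,567; 30% of $7,567 = $2,270.10. Cost to traveler: $2,600.10. OOP to date $4,782.10. Insurer: $7,897 − $2,600.10 = $5,296.90.
#5 ($200): deductible met; 30% of $200 = $60. Cost to traveler: $60. OOP to date $4,842.10. Plan pays $200 − $60 = $140.

$140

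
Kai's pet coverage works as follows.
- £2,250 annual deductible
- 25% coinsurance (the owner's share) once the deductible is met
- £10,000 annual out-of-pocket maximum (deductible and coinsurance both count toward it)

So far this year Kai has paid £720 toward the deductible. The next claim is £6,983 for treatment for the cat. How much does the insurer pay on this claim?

Deductible still to meet: £2,250 − £720 = £1,530.
After the £1,530 deductible portion, £6,983 − £1,530 = £5,453 is subject to coinsurance.
Owner's 25% share of £5,453 is £1,363.25.
That puts the owner's cost at £1,530 + £1,363.25 = £2,893.25 before any cap.
Cumulative spending £720 + £2,893.25 = £3,613.25 stays under the £10,000 maximum.
The plan picks up £6,983 − £2,893.25 = £4,089.75.

£4,089.75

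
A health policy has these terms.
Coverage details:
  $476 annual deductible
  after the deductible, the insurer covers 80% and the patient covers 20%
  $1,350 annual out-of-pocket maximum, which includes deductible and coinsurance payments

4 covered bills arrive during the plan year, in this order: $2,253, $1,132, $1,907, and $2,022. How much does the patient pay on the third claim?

$292.20

Claim 1 ($2,253): $476 finishes the deductible; $1,777 goes to coinsurance; 20% of $1,777 = $355.40. Patient pays $831.40; OOP now $831.40.
Claim 2 ($1,132): deductible met; 20% of $1,132 = $226.40. Patient pays $226.40; OOP now $1,057.80.
Claim 3 ($1,907): deductible already satisfied, so patient's share is 20% × $1,907 = $381.40. Adding that to $1,057.80 gives $1,439.20, past the $1,350 cap; patient pays only $1,350 − $1,057.80 = $292.20.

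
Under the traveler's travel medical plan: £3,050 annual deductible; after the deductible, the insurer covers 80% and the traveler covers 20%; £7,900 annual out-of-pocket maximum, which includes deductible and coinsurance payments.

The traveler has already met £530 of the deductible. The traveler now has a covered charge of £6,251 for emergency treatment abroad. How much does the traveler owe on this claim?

£530 of the £3,050 deductible is already met, leaving £2,520.
That leaves £6,251 − £2,520 = £3,731 for coinsurance.
Coinsurance: £3,731 × 20% = £746.20.
That puts the traveler's cost at £2,520 + £746.20 = £3,266.20 before any cap.
Total out-of-pocket so far would be £530 + £3,266.20 = £3,796.20, below the £7,900 cap — no reduction.

£3,266.20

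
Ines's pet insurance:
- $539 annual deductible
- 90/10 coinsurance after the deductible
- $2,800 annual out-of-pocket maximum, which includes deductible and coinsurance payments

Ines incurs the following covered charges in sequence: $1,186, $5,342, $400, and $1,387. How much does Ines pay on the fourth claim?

$138.70

#1 ($1,186): deductible takes $539, $647 remains; owner's 10% is $64.70. Owner owes $603.70 (running OOP $603.70).
#2 ($5,342): 10% coinsurance on $5,342 = $534.20. Owner owes $534.20 (running OOP $1,137.90).
#3 ($400): deductible already satisfied, so owner's share is 10% × $400 = $40. Cost to owner: $40. OOP to date $1,177.90.
#4 ($1,387): deductible already satisfied, so owner's share is 10% × $1,387 = $138.70. Owner pays $138.70; OOP now $1,316.60.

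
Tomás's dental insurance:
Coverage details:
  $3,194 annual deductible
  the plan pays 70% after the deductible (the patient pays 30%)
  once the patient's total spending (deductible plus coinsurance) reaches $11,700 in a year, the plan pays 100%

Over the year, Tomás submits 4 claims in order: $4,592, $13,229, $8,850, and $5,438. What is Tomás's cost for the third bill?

$2,655

#1 ($4,592): $3,194 to deductible, leaving $1,398; 30% of $1,398 = $419.40. Cost to patient: $3,613.40. OOP to date $3,613.40.
#2 ($13,229): deductible met; 30% of $13,229 = $3,968.70. Patient pays $3,968.70; OOP now $7,582.10.
#3 ($8,850): deductible already satisfied, so patient's share is 30% × $8,850 = $2,655. Patient pays $2,655; OOP now $10,237.10.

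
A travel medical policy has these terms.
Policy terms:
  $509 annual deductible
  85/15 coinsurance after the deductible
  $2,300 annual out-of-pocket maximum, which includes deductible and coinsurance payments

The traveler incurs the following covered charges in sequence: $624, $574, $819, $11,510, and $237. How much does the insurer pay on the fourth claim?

#1 ($624): $509 to deductible, leaving $115; coinsurance $115 × 15% = $17.25. Cost to traveler: $526.25. OOP to date $526.25. Insurer: $624 − $526.25 = $97.75.
#2 ($574): deductible already satisfied, so traveler's share is 15% × $574 = $86.10. Cost to traveler: $86.10. OOP to date $612.35. Insurer: $574 − $86.10 = $487.90.
#3 ($819): deductible met; 15% of $819 = $122.85. Cost to traveler: $122.85. OOP to date $735.20. Plan pays $819 − $122.85 = $696.15.
#4 ($11,510): 15% coinsurance on $11,510 = $1,726.50. Adding that to $735.20 gives $2,461.70, past the $2,300 cap; traveler pays only $2,300 − $735.20 = $1,564.80. Insurer: $11,510 − $1,564.80 = $9,945.20.

$9,945.20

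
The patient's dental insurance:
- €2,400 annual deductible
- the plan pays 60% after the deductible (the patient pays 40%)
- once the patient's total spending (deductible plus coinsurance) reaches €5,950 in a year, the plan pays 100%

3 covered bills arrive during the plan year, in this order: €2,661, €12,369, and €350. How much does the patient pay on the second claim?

€3,445.60

#1 (€2,661): €2,400 to deductible, leaving €261; patient's 40% is €104.40. Patient owes €2,504.40 (running OOP €2,504.40).
#2 (€12,369): 40% coinsurance on €12,369 = €4,947.60. OOP would hit €7,452 > €5,950, so the cap limits the patient to €5,950 − €2,504.40 = €3,445.60.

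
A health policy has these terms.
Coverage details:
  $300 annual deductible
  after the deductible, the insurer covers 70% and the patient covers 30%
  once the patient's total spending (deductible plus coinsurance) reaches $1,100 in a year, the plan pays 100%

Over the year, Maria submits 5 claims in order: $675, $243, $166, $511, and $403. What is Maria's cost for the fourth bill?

$153.30

#1 ($675): $300 finishes the deductible; $375 goes to coinsurance; patient's 30% is $112.50. Patient owes $412.50 (running OOP $412.50).
#2 ($243): 30% coinsurance on $243 = $72.90. Patient owes $72.90 (running OOP $485.40).
#3 ($166): deductible already satisfied, so patient's share is 30% × $166 = $49.80. Patient owes $49.80 (running OOP $535.20).
#4 ($511): deductible already satisfied, so patient's share is 30% × $511 = $153.30. Patient pays $153.30; OOP now $688.50.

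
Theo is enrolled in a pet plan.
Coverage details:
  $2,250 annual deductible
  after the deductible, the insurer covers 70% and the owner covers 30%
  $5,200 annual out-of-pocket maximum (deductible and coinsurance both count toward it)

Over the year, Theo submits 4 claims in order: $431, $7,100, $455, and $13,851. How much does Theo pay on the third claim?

Claim 1 ($431): fully absorbed by the deductible. Cost to owner: $431. OOP to date $431.
Claim 2 ($7,100): $1,819 finishes the deductible; $5,281 goes to coinsurance; owner's 30% is $1,584.30. Owner pays $3,403.30; OOP now $3,834.30.
Claim 3 ($455): 30% coinsurance on $455 = $136.50. Owner owes $136.50 (running OOP $3,970.80).

$136.50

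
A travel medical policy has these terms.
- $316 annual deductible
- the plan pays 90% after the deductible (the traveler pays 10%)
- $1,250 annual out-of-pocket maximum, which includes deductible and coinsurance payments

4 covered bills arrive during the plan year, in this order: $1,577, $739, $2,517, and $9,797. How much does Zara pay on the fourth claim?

$482.30

#1 ($1,577): deductible takes $316, $1,261 remains; traveler's 10% is $126.10. Traveler owes $442.10 (running OOP $442.10).
#2 ($739): 10% coinsurance on $739 = $73.90. Traveler pays $73.90; OOP now $516.
#3 ($2,517): deductible already satisfied, so traveler's share is 10% × $2,517 = $251.70. Traveler owes $251.70 (running OOP $767.70).
#4 ($9,797): deductible met; 10% of $9,797 = $979.70. Adding that to $767.70 gives $1,747.40, past the $1,250 cap; traveler pays only $1,250 − $767.70 = $482.30.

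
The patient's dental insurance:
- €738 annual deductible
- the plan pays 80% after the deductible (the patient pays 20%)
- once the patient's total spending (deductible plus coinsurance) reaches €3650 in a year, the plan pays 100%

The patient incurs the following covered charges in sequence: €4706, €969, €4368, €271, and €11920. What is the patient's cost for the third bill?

€873.60

Claim 1 (€4706): €738 finishes the deductible; €3968 goes to coinsurance; 20% of €3968 = €793.60. Cost to patient: €1531.60. OOP to date €1531.60.
Claim 2 (€969): deductible already satisfied, so patient's share is 20% × €969 = €193.80. Cost to patient: €193.80. OOP to date €1725.40.
Claim 3 (€4368): deductible met; 20% of €4368 = €873.60. Patient pays €873.60; OOP now €2599.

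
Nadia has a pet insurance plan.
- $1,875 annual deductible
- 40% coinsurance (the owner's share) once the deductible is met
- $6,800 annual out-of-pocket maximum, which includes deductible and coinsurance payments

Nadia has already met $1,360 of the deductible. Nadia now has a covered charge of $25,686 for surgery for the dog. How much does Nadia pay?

$5,440

Deductible still to meet: $1,875 − $1,360 = $515.
The remaining $25,171 (= $25,686 − $515) moves to coinsurance.
Coinsurance: $25,171 × 40% = $10,068.40.
So the owner owes $515 + $10,068.40 = $10,583.40 before any cap.
Year-to-date out-of-pocket would reach $1,360 + $10,583.40 = $11,943.40, above the $6,800 maximum, so the owner pays only $6,800 − $1,360 = $5,440.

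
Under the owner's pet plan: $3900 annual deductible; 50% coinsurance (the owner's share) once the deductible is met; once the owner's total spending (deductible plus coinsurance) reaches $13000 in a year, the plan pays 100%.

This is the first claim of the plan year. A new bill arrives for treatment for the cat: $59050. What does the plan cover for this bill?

$46050

Nothing has been paid toward the $3900 deductible, so the first $3900 of this charge is applied there.
After the $3900 deductible portion, $59050 − $3900 = $55150 is subject to coinsurance.
Coinsurance: $55150 × 50% = $27575.
Owner responsibility before any cap: $3900 + $27575 = $31475.
That would bring total out-of-pocket to $31475, past the $13000 cap. The owner is capped at $13000 − $0 = $13000 on this claim.
The insurer covers the remainder: $59050 − $13000 = $46050.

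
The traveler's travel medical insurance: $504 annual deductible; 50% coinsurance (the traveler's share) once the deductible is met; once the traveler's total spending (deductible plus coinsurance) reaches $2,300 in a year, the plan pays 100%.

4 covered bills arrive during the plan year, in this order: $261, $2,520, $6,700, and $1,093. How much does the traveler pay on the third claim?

#1 ($261): fully absorbed by the deductible. Traveler pays $261; OOP now $261.
#2 ($2,520): $243 to deductible, leaving $2,277; 50% of $2,277 = $1,138.50. Traveler owes $1,381.50 (running OOP $1,642.50).
#3 ($6,700): 50% coinsurance on $6,700 = $3,350. That would push OOP to $4,992.50, over the $2,300 cap, so traveler pays $2,300 − $1,642.50 = $657.50.

$657.50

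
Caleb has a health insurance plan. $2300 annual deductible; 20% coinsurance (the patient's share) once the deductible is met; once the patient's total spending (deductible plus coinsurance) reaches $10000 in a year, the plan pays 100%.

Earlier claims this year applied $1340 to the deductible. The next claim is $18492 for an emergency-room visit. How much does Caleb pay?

Deductible still to meet: $2300 − $1340 = $960.
After the $960 deductible portion, $18492 − $960 = $17532 is subject to coinsurance.
Patient's 20% share of $17532 is $3506.40.
Patient responsibility before any cap: $960 + $3506.40 = $4466.40.
Total out-of-pocket so far would be $1340 + $4466.40 = $5806.40, below the $10000 cap — no reduction.

$4466.40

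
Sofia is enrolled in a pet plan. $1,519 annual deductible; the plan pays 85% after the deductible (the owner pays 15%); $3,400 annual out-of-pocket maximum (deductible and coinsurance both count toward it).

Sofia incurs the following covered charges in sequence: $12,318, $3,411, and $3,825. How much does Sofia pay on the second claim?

Claim 1 — $12,318: $1,519 to deductible, leaving $10,799; owner's 15% is $1,619.85. Owner pays $3,138.85; OOP now $3,138.85.
Claim 2 — $3,411: 15% coinsurance on $3,411 = $511.65. Adding that to $3,138.85 gives $3,650.50, past the $3,400 cap; owner pays only $3,400 − $3,138.85 = $261.15.

$261.15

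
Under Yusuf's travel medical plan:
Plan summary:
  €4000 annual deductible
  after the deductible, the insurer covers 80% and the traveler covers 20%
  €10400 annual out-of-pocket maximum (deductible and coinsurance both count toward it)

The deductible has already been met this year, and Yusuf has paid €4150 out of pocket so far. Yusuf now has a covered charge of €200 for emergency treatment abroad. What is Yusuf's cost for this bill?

With the deductible met, the entire €200 is subject to coinsurance.
Coinsurance: €200 × 20% = €40.
Total out-of-pocket so far would be €4150 + €40 = €4190, below the €10400 cap — no reduction.

€40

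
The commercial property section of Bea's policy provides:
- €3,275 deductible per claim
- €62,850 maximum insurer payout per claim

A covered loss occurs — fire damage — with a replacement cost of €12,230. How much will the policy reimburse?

Subtract the deductible: €12,230 − €3,275 = €8,955.
€8,955 ≤ €62,850, so the limit doesn't bind; insurer pays €8,955.

€8,955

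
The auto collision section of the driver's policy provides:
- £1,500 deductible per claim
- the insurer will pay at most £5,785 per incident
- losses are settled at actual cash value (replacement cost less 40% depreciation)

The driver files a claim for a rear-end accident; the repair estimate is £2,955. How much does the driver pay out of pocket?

Depreciate 40%: the covered value is £2,955 × 0.6 = £1,773.
Less the £1,500 deductible: £1,773 − £1,500 = £273.
That's under the £5,785 cap, so the insurer reimburses the full £273.
Out of pocket: £2,955 − £273 = £2,682.

£2,682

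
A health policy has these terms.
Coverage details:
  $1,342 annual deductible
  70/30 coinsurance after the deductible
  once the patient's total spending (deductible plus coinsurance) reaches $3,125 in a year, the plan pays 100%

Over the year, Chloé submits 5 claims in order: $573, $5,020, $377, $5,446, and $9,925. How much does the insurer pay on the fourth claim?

Claim 1 — $573: fully absorbed by the deductible. Patient owes $573 (running OOP $573). Insurer: $573 − $573 = $0.
Claim 2 — $5,020: deductible takes $769, $4,251 remains; coinsurance $4,251 × 30% = $1,275.30. Cost to patient: $2,044.30. OOP to date $2,617.30. Insurer: $5,020 − $2,044.30 = $2,975.70.
Claim 3 — $377: deductible already satisfied, so patient's share is 30% × $377 = $113.10. Patient pays $113.10; OOP now $2,730.40. Insurer: $377 − $113.10 = $263.90.
Claim 4 — $5,446: deductible met; 30% of $5,446 = $1,633.80. That would push OOP to $4,364.20, over the $3,125 cap, so patient pays $3,125 − $2,730.40 = $394.60. Plan pays $5,446 − $394.60 = $5,051.40.

$5,051.40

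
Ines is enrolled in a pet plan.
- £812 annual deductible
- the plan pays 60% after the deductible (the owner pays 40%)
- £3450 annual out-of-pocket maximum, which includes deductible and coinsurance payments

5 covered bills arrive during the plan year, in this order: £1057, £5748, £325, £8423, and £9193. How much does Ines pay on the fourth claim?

Claim 1 (£1057): £812 to deductible, leaving £245; 40% of £245 = £98. Owner pays £910; OOP now £910.
Claim 2 (£5748): 40% coinsurance on £5748 = £2299.20. Owner pays £2299.20; OOP now £3209.20.
Claim 3 (£325): 40% coinsurance on £325 = £130. Owner owes £130 (running OOP £3339.20).
Claim 4 (£8423): deductible met; 40% of £8423 = £3369.20. Adding that to £3339.20 gives £6708.40, past the £3450 cap; owner pays only £3450 − £3339.20 = £110.80.

£110.80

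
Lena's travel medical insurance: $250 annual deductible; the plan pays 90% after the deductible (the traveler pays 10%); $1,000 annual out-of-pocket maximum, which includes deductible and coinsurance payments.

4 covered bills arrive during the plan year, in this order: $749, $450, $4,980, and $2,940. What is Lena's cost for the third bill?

Claim 1 — $749: deductible takes $250, $499 remains; coinsurance $499 × 10% = $49.90. Traveler pays $299.90; OOP now $299.90.
Claim 2 — $450: deductible already satisfied, so traveler's share is 10% × $450 = $45. Cost to traveler: $45. OOP to date $344.90.
Claim 3 — $4,980: 10% coinsurance on $4,980 = $498. Cost to traveler: $498. OOP to date $842.90.

$498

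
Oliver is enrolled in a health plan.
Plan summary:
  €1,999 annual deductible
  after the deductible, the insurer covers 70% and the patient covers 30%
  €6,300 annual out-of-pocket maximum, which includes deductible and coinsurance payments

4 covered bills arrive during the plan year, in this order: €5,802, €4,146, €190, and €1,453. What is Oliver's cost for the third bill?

Bill 1, €5,802: €1,999 finishes the deductible; €3,803 goes to coinsurance; patient's 30% is €1,140.90. Patient pays €3,139.90; OOP now €3,139.90.
Bill 2, €4,146: 30% coinsurance on €4,146 = €1,243.80. Patient owes €1,243.80 (running OOP €4,383.70).
Bill 3, €190: deductible already satisfied, so patient's share is 30% × €190 = €57. Patient owes €57 (running OOP €4,440.70).

€57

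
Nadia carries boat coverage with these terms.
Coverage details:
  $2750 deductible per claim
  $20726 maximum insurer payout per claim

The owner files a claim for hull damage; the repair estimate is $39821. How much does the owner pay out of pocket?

$19095

After the deductible, $39821 − $2750 = $37071 remains.
The $20726 per-incident cap binds; insurer pays $20726.
Out of pocket: $39821 − $20726 = $19095.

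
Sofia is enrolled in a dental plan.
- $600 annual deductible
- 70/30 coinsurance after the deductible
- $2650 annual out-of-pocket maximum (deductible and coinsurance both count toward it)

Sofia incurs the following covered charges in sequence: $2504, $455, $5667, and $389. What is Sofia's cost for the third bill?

Claim 1 ($2504): $600 finishes the deductible; $1904 goes to coinsurance; 30% of $1904 = $571.20. Patient pays $1171.20; OOP now $1171.20.
Claim 2 ($455): deductible already satisfied, so patient's share is 30% × $455 = $136.50. Patient owes $136.50 (running OOP $1307.70).
Claim 3 ($5667): deductible already satisfied, so patient's share is 30% × $5667 = $1700.10. That would push OOP to $3007.80, over the $2650 cap, so patient pays $2650 − $1307.70 = $1342.30.

$1342.30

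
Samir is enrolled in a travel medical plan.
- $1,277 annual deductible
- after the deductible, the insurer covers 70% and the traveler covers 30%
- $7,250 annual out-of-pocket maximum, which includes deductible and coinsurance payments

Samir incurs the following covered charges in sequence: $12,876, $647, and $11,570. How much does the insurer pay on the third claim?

Claim 1 ($12,876): $1,277 finishes the deductible; $11,599 goes to coinsurance; traveler's 30% is $3,479.70. Traveler pays $4,756.70; OOP now $4,756.70. Plan pays $12,876 − $4,756.70 = $8,119.30.
Claim 2 ($647): deductible already satisfied, so traveler's share is 30% × $647 = $194.10. Cost to traveler: $194.10. OOP to date $4,950.80. Insurer: $647 − $194.10 = $452.90.
Claim 3 ($11,570): deductible met; 30% of $11,570 = $3,471. Adding that to $4,950.80 gives $8,421.80, past the $7,250 cap; traveler pays only $7,250 − $4,950.80 = $2,299.20. Plan pays $11,570 − $2,299.20 = $9,270.80.

$9,270.80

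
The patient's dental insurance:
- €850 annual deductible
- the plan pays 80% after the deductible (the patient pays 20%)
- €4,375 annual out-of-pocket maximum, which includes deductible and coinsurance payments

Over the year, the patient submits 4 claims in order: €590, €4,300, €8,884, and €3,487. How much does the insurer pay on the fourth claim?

€2,789.60

Claim 1 (€590): all of it applies to the deductible. Cost to patient: €590. OOP to date €590. Insurer: €590 − €590 = €0.
Claim 2 (€4,300): deductible takes €260, €4,040 remains; patient's 20% is €808. Patient owes €1,068 (running OOP €1,658). Insurer: €4,300 − €1,068 = €3,232.
Claim 3 (€8,884): deductible already satisfied, so patient's share is 20% × €8,884 = €1,776.80. Patient pays €1,776.80; OOP now €3,434.80. Plan pays €8,884 − €1,776.80 = €7,107.20.
Claim 4 (€3,487): deductible met; 20% of €3,487 = €697.40. Patient owes €697.40 (running OOP €4,132.20). Insurer: €3,487 − €697.40 = €2,789.60.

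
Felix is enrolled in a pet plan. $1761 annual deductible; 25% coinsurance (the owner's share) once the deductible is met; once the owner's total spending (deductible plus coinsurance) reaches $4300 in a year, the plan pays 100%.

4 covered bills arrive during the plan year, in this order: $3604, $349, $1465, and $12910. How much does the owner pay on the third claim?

Claim 1 ($3604): $1761 to deductible, leaving $1843; owner's 25% is $460.75. Cost to owner: $2221.75. OOP to date $2221.75.
Claim 2 ($349): deductible already satisfied, so owner's share is 25% × $349 = $87.25. Owner owes $87.25 (running OOP $2309).
Claim 3 ($1465): deductible met; 25% of $1465 = $366.25. Cost to owner: $366.25. OOP to date $2675.25.

$366.25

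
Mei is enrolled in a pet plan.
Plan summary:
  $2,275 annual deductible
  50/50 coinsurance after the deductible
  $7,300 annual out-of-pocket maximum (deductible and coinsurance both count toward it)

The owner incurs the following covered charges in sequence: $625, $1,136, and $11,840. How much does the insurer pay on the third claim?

$6,301

Bill 1, $625: fully absorbed by the deductible. Owner pays $625; OOP now $625. Plan pays $625 − $625 = $0.
Bill 2, $1,136: all of it applies to the deductible. Owner pays $1,136; OOP now $1,761. Plan pays $1,136 − $1,136 = $0.
Bill 3, $11,840: $514 to deductible, leaving $11,326; 50% of $11,326 = $5,663. Together that's $514 + $5,663 = $6,177. That would push OOP to $7,938, over the $7,300 cap, so owner pays $7,300 − $1,761 = $5,539. Insurer: $11,840 − $5,539 = $6,301.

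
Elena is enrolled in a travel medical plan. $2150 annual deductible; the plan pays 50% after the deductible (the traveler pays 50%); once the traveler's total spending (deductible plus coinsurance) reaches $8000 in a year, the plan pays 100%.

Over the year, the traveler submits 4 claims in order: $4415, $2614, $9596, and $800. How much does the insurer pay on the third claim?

$6185.50

Claim 1 — $4415: $2150 finishes the deductible; $2265 goes to coinsurance; 50% of $2265 = $1132.50. Traveler pays $3282.50; OOP now $3282.50. Plan pays $4415 − $3282.50 = $1132.50.
Claim 2 — $2614: 50% coinsurance on $2614 = $1307. Traveler owes $1307 (running OOP $4589.50). Plan pays $2614 − $1307 = $1307.
Claim 3 — $9596: 50% coinsurance on $9596 = $4798. Adding that to $4589.50 gives $9387.50, past the $8000 cap; traveler pays only $8000 − $4589.50 = $3410.50. Insurer: $9596 − $3410.50 = $6185.50.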